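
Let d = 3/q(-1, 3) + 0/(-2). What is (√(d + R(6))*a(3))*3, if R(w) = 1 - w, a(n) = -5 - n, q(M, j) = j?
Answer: -48*I ≈ -48.0*I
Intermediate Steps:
d = 1 (d = 3/3 + 0/(-2) = 3*(⅓) + 0*(-½) = 1 + 0 = 1)
(√(d + R(6))*a(3))*3 = (√(1 + (1 - 1*6))*(-5 - 1*3))*3 = (√(1 + (1 - 6))*(-5 - 3))*3 = (√(1 - 5)*(-8))*3 = (√(-4)*(-8))*3 = ((2*I)*(-8))*3 = -16*I*3 = -48*I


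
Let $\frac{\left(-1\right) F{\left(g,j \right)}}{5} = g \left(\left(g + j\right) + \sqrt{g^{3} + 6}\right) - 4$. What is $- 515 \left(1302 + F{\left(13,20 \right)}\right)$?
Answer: $423845 + 33475 \sqrt{2203} \approx 1.995 \cdot 10^{6}$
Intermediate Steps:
$F{\left(g,j \right)} = 20 - 5 g \left(g + j + \sqrt{6 + g^{3}}\right)$ ($F{\left(g,j \right)} = - 5 \left(g \left(\left(g + j\right) + \sqrt{g^{3} + 6}\right) - 4\right) = - 5 \left(g \left(\left(g + j\right) + \sqrt{6 + g^{3}}\right) - 4\right) = - 5 \left(g \left(g + j + \sqrt{6 + g^{3}}\right) - 4\right) = - 5 \left(-4 + g \left(g + j + \sqrt{6 + g^{3}}\right)\right) = 20 - 5 g \left(g + j + \sqrt{6 + g^{3}}\right)$)
$- 515 \left(1302 + F{\left(13,20 \right)}\right) = - 515 \left(1302 - \left(-20 + 845 + 1300 + 65 \sqrt{6 + 13^{3}}\right)\right) = - 515 \left(1302 - \left(2125 + 65 \sqrt{6 + 2197}\right)\right) = - 515 \left(1302 - \left(2125 + 65 \sqrt{2203}\right)\right) = - 515 \left(-823 - 65 \sqrt{2203}\right) = 423845 + 33475 \sqrt{2203}$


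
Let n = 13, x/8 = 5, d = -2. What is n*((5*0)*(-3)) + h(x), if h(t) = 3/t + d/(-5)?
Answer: 19/40 ≈ 0.47500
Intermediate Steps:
x = 40 (x = 8*5 = 40)
h(t) = ⅖ + 3/t (h(t) = 3/t - 2/(-5) = 3/t - 2*(-⅕) = 3/t + ⅖ = ⅖ + 3/t)
n*((5*0)*(-3)) + h(x) = 13*((5*0)*(-3)) + (⅖ + 3/40) = 13*(0*(-3)) + (⅖ + 3*(1/40)) = 13*0 + (⅖ + 3/40) = 0 + 19/40 = 19/40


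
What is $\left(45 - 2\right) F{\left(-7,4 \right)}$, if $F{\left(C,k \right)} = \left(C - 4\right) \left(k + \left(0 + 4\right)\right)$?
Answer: $-3784$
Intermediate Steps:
$F{\left(C,k \right)} = \left(-4 + C\right) \left(4 + k\right)$ ($F{\left(C,k \right)} = \left(-4 + C\right) \left(k + 4\right) = \left(-4 + C\right) \left(4 + k\right)$)
$\left(45 - 2\right) F{\left(-7,4 \right)} = \left(45 - 2\right) \left(-16 - 16 + 4 \left(-7\right) - 28\right) = 43 \left(-16 - 16 - 28 - 28\right) = 43 \left(-88\right) = -3784$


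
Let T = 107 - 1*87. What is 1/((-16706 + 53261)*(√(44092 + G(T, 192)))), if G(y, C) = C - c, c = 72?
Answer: √11053/808084830 ≈ 1.3010e-7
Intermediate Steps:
T = 20 (T = 107 - 87 = 20)
G(y, C) = -72 + C (G(y, C) = C - 1*72 = C - 72 = -72 + C)
1/((-16706 + 53261)*(√(44092 + G(T, 192)))) = 1/((-16706 + 53261)*(√(44092 + (-72 + 192)))) = 1/(36555*(√(44092 + 120))) = 1/(36555*(√44212)) = 1/(36555*((2*√11053))) = (√11053/22106)/36555 = √11053/808084830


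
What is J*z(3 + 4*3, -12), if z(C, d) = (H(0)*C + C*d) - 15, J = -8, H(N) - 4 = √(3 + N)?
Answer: 1080 - 120*√3 ≈ 872.15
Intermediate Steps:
H(N) = 4 + √(3 + N)
z(C, d) = -15 + C*d + C*(4 + √3) (z(C, d) = ((4 + √(3 + 0))*C + C*d) - 15 = ((4 + √3)*C + C*d) - 15 = (C*(4 + √3) + C*d) - 15 = (C*d + C*(4 + √3)) - 15 = -15 + C*d + C*(4 + √3))
J*z(3 + 4*3, -12) = -8*(-15 + (3 + 4*3)*(-12) + (3 + 4*3)*(4 + √3)) = -8*(-15 + (3 + 12)*(-12) + (3 + 12)*(4 + √3)) = -8*(-15 + 15*(-12) + 15*(4 + √3)) = -8*(-15 - 180 + (60 + 15*√3)) = -8*(-135 + 15*√3) = 1080 - 120*√3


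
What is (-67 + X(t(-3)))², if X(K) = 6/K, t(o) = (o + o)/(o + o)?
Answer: 3721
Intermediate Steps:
t(o) = 1 (t(o) = (2*o)/((2*o)) = (2*o)*(1/(2*o)) = 1)
(-67 + X(t(-3)))² = (-67 + 6/1)² = (-67 + 6*1)² = (-67 + 6)² = (-61)² = 3721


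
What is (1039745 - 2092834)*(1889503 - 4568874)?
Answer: 2821616127019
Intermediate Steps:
(1039745 - 2092834)*(1889503 - 4568874) = -1053089*(-2679371) = 2821616127019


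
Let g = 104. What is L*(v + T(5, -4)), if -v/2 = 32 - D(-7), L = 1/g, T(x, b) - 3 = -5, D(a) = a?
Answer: -10/13 ≈ -0.76923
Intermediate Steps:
T(x, b) = -2 (T(x, b) = 3 - 5 = -2)
L = 1/104 ≈ 0.0096154
v = -78 (v = -2*(32 - 1*(-7)) = -2*(32 + 7) = -2*39 = -78)
L*(v + T(5, -4)) = (-78 - 2)/104 = (1/104)*(-80) = -10/13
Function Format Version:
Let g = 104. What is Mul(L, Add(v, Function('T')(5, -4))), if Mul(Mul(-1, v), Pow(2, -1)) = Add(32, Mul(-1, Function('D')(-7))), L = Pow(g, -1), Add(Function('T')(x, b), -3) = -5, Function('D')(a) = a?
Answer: Rational(-10, 13) ≈ -0.76923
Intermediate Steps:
Function('T')(x, b) = -2 (Function('T')(x, b) = Add(3, -5) = -2)
L = Rational(1, 104) (L = Pow(104, -1) = Rational(1, 104) ≈ 0.0096154)
v = -78 (v = Mul(-2, Add(32, Mul(-1, -7))) = Mul(-2, Add(32, 7)) = Mul(-2, 39) = -78)
Mul(L, Add(v, Function('T')(5, -4))) = Mul(Rational(1, 104), Add(-78, -2)) = Mul(Rational(1, 104), -80) = Rational(-10, 13)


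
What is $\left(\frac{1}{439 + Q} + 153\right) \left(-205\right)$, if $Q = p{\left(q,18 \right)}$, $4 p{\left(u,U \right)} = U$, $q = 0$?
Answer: $- \frac{27821165}{887} \approx -31365.0$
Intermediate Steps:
$p{\left(u,U \right)} = \frac{U}{4}$
$Q = \frac{9}{2}$ ($Q = \frac{1}{4} \cdot 18 = \frac{9}{2} \approx 4.5$)
$\left(\frac{1}{439 + Q} + 153\right) \left(-205\right) = \left(\frac{1}{439 + \frac{9}{2}} + 153\right) \left(-205\right) = \left(\frac{1}{\frac{887}{2}} + 153\right) \left(-205\right) = \left(\frac{2}{887} + 153\right) \left(-205\right) = \frac{135713}{887} \left(-205\right) = - \frac{27821165}{887}$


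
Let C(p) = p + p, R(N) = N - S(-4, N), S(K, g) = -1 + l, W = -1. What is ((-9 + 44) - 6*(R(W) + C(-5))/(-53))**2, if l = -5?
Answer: 3330625/2809 ≈ 1185.7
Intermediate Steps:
S(K, g) = -6 (S(K, g) = -1 - 5 = -6)
R(N) = 6 + N (R(N) = N - 1*(-6) = N + 6 = 6 + N)
C(p) = 2*p
((-9 + 44) - 6*(R(W) + C(-5))/(-53))**2 = ((-9 + 44) - 6*((6 - 1) + 2*(-5))/(-53))**2 = (35 - 6*(5 - 10)*(-1/53))**2 = (35 - 6*(-5)*(-1/53))**2 = (35 + 30*(-1/53))**2 = (35 - 30/53)**2 = (1825/53)**2 = 3330625/2809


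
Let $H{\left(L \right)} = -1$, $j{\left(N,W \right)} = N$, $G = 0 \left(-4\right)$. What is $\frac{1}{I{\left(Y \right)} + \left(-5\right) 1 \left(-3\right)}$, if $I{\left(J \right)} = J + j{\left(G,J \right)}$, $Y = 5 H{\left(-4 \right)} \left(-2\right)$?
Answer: $\frac{1}{25} \approx 0.04$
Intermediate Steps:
$G = 0$
$Y = 10$ ($Y = 5 \left(-1\right) \left(-2\right) = \left(-5\right) \left(-2\right) = 10$)
$I{\left(J \right)} = J$ ($I{\left(J \right)} = J + 0 = J$)
$\frac{1}{I{\left(Y \right)} + \left(-5\right) 1 \left(-3\right)} = \frac{1}{10 + \left(-5\right) 1 \left(-3\right)} = \frac{1}{10 - -15} = \frac{1}{10 + 15} = \frac{1}{25}$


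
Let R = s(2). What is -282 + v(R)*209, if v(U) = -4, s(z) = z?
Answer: -1118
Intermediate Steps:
R = 2
-282 + v(R)*209 = -282 - 4*209 = -282 - 836 = -1118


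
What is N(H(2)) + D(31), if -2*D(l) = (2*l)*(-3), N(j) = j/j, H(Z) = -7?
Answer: 94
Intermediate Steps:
N(j) = 1
D(l) = 3*l (D(l) = -2*l*(-3)/2 = -(-3)*l = 3*l)
N(H(2)) + D(31) = 1 + 3*31 = 1 + 93 = 94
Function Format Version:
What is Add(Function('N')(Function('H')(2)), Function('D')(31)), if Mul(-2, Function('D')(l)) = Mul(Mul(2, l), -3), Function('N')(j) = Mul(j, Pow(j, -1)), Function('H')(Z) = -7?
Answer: 94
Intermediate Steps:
Function('N')(j) = 1
Function('D')(l) = Mul(3, l) (Function('D')(l) = Mul(Rational(-1, 2), Mul(Mul(2, l), -3)) = Mul(Rational(-1, 2), Mul(-6, l)) = Mul(3, l))
Add(Function('N')(Function('H')(2)), Function('D')(31)) = Add(1, Mul(3, 31)) = Add(1, 93) = 94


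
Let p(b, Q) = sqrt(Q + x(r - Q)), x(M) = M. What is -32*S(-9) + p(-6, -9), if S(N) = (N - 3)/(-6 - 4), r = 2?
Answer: -192/5 + sqrt(2) ≈ -36.986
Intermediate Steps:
p(b, Q) = sqrt(2) (p(b, Q) = sqrt(Q + (2 - Q)) = sqrt(2))
S(N) = 3/10 - N/10 (S(N) = (-3 + N)/(-10) = (-3 + N)*(-1/10) = 3/10 - N/10)
-32*S(-9) + p(-6, -9) = -32*(3/10 - 1/10*(-9)) + sqrt(2) = -32*(3/10 + 9/10) + sqrt(2) = -32*6/5 + sqrt(2) = -192/5 + sqrt(2)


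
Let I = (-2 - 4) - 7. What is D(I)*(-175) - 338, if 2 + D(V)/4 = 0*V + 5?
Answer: -2438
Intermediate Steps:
I = -13 (I = -6 - 7 = -13)
D(V) = 12 (D(V) = -8 + 4*(0*V + 5) = -8 + 4*(0 + 5) = -8 + 4*5 = -8 + 20 = 12)
D(I)*(-175) - 338 = 12*(-175) - 338 = -2100 - 338 = -2438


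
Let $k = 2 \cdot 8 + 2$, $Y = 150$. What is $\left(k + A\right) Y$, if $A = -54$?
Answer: $-5400$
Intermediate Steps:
$k = 18$ ($k = 16 + 2 = 18$)
$\left(k + A\right) Y = \left(18 - 54\right) 150 = \left(-36\right) 150 = -5400$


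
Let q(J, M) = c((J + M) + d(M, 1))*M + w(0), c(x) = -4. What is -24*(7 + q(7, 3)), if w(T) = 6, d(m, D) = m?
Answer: -24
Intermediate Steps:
q(J, M) = 6 - 4*M (q(J, M) = -4*M + 6 = 6 - 4*M)
-24*(7 + q(7, 3)) = -24*(7 + (6 - 4*3)) = -24*(7 + (6 - 12)) = -24*(7 - 6) = -24*1 = -24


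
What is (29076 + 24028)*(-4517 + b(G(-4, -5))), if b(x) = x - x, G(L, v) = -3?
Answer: -239870768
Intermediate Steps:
b(x) = 0
(29076 + 24028)*(-4517 + b(G(-4, -5))) = (29076 + 24028)*(-4517 + 0) = 53104*(-4517) = -239870768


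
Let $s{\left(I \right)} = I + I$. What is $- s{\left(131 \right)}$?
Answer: $-262$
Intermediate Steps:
$s{\left(I \right)} = 2 I$
$- s{\left(131 \right)} = - 2 \cdot 131 = \left(-1\right) 262 = -262$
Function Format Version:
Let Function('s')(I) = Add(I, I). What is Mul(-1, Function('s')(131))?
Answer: -262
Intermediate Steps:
Function('s')(I) = Mul(2, I)
Mul(-1, Function('s')(131)) = Mul(-1, Mul(2, 131)) = Mul(-1, 262) = -262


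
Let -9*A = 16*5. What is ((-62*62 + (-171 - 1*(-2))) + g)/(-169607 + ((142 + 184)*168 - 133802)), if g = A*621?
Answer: 9533/248641 ≈ 0.038340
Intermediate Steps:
A = -80/9 (A = -16*5/9 = -1/9*80 = -80/9 ≈ -8.8889)
g = -5520 (g = -80/9*621 = -5520)
((-62*62 + (-171 - 1*(-2))) + g)/(-169607 + ((142 + 184)*168 - 133802)) = ((-62*62 + (-171 - 1*(-2))) - 5520)/(-169607 + ((142 + 184)*168 - 133802)) = ((-3844 + (-171 + 2)) - 5520)/(-169607 + (326*168 - 133802)) = ((-3844 - 169) - 5520)/(-169607 + (54768 - 133802)) = (-4013 - 5520)/(-169607 - 79034) = -9533/(-248641) = -9533*(-1/248641) = 9533/248641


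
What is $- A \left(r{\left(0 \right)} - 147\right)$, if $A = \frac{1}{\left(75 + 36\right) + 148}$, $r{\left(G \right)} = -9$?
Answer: $\frac{156}{259} \approx 0.60232$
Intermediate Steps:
$A = \frac{1}{259}$ ($A = \frac{1}{111 + 148} = \frac{1}{259} \approx 0.003861$)
$- A \left(r{\left(0 \right)} - 147\right) = - \frac{-9 - 147}{259} = - \frac{-156}{259} = \left(-1\right) \left(- \frac{156}{259}\right) = \frac{156}{259}$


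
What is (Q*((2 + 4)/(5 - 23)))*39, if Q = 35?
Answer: -455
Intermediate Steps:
(Q*((2 + 4)/(5 - 23)))*39 = (35*((2 + 4)/(5 - 23)))*39 = (35*(6/(-18)))*39 = (35*(6*(-1/18)))*39 = (35*(-1/3))*39 = -35/3*39 = -455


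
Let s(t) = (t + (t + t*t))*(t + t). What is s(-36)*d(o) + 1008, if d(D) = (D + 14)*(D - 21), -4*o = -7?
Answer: 26720316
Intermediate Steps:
o = 7/4 (o = -¼*(-7) = 7/4 ≈ 1.7500)
d(D) = (-21 + D)*(14 + D) (d(D) = (14 + D)*(-21 + D) = (-21 + D)*(14 + D))
s(t) = 2*t*(t² + 2*t) (s(t) = (t + (t + t²))*(2*t) = (t² + 2*t)*(2*t) = 2*t*(t² + 2*t))
s(-36)*d(o) + 1008 = (2*(-36)²*(2 - 36))*(-294 + (7/4)² - 7*7/4) + 1008 = (2*1296*(-34))*(-294 + 49/16 - 49/4) + 1008 = -88128*(-4851/16) + 1008 = 26719308 + 1008 = 26720316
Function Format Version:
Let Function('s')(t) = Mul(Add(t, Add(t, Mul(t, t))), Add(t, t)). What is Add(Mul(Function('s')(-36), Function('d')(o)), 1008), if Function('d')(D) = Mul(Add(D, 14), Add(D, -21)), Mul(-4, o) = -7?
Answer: 26720316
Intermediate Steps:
o = Rational(7, 4) (o = Mul(Rational(-1, 4), -7) = Rational(7, 4) ≈ 1.7500)
Function('d')(D) = Mul(Add(-21, D), Add(14, D)) (Function('d')(D) = Mul(Add(14, D), Add(-21, D)) = Mul(Add(-21, D), Add(14, D)))
Function('s')(t) = Mul(2, t, Add(Pow(t, 2), Mul(2, t))) (Function('s')(t) = Mul(Add(t, Add(t, Pow(t, 2))), Mul(2, t)) = Mul(Add(Pow(t, 2), Mul(2, t)), Mul(2, t)) = Mul(2, t, Add(Pow(t, 2), Mul(2, t))))
Add(Mul(Function('s')(-36), Function('d')(o)), 1008) = Add(Mul(Mul(2, Pow(-36, 2), Add(2, -36)), Add(-294, Pow(Rational(7, 4), 2), Mul(-7, Rational(7, 4)))), 1008) = Add(Mul(Mul(2, 1296, -34), Add(-294, Rational(49, 16), Rational(-49, 4))), 1008) = Add(Mul(-88128, Rational(-4851, 16)), 1008) = Add(26719308, 1008) = 26720316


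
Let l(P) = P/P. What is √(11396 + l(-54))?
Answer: √11397 ≈ 106.76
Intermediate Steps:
l(P) = 1
√(11396 + l(-54)) = √(11396 + 1) = √11397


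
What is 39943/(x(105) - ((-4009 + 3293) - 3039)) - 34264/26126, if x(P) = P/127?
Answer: 58093684263/6230920370 ≈ 9.3235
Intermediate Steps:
x(P) = P/127 (x(P) = P*(1/127) = P/127)
39943/(x(105) - ((-4009 + 3293) - 3039)) - 34264/26126 = 39943/((1/127)*105 - ((-4009 + 3293) - 3039)) - 34264/26126 = 39943/(105/127 - (-716 - 3039)) - 34264*1/26126 = 39943/(105/127 - 1*(-3755)) - 17132/13063 = 39943/(105/127 + 3755) - 17132/13063 = 39943/(476990/127) - 17132/13063 = 39943*(127/476990) - 17132/13063 = 5072761/476990 - 17132/13063 = 58093684263/6230920370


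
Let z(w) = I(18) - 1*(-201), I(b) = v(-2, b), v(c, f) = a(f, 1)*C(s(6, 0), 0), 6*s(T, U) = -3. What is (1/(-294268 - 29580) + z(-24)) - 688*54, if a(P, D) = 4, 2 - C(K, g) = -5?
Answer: -11957439705/323848 ≈ -36923.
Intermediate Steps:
s(T, U) = -1/2 (s(T, U) = (1/6)*(-3) = -1/2)
C(K, g) = 7 (C(K, g) = 2 - 1*(-5) = 2 + 5 = 7)
v(c, f) = 28 (v(c, f) = 4*7 = 28)
I(b) = 28
z(w) = 229 (z(w) = 28 - 1*(-201) = 28 + 201 = 229)
(1/(-294268 - 29580) + z(-24)) - 688*54 = (1/(-294268 - 29580) + 229) - 688*54 = (1/(-323848) + 229) - 37152 = (-1/323848 + 229) - 37152 = 74161191/323848 - 37152 = -11957439705/323848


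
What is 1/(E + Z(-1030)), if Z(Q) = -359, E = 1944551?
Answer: 1/1944192 ≈ 5.1435e-7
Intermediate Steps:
1/(E + Z(-1030)) = 1/(1944551 - 359) = 1/1944192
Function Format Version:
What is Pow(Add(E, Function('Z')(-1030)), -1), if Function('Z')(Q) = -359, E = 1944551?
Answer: Rational(1, 1944192) ≈ 5.1435e-7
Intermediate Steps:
Pow(Add(E, Function('Z')(-1030)), -1) = Pow(Add(1944551, -359), -1) = Pow(1944192, -1) = Rational(1, 1944192)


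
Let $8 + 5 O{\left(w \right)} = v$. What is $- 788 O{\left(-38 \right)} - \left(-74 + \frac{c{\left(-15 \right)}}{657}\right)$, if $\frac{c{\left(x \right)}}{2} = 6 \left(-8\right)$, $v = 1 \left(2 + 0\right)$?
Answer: $\frac{1116622}{1095} \approx 1019.7$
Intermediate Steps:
$v = 2$ ($v = 1 \cdot 2 = 2$)
$O{\left(w \right)} = - \frac{6}{5}$ ($O{\left(w \right)} = - \frac{8}{5} + \frac{1}{5} \cdot 2 = - \frac{8}{5} + \frac{2}{5} = - \frac{6}{5}$)
$c{\left(x \right)} = -96$ ($c{\left(x \right)} = 2 \cdot 6 \left(-8\right) = 2 \left(-48\right) = -96$)
$- 788 O{\left(-38 \right)} - \left(-74 + \frac{c{\left(-15 \right)}}{657}\right) = \left(-788\right) \left(- \frac{6}{5}\right) + \left(74 - - \frac{96}{657}\right) = \frac{4728}{5} + \left(74 - \left(-96\right) \frac{1}{657}\right) = \frac{4728}{5} + \left(74 - - \frac{32}{219}\right) = \frac{4728}{5} + \left(74 + \frac{32}{219}\right) = \frac{4728}{5} + \frac{16238}{219} = \frac{1116622}{1095}$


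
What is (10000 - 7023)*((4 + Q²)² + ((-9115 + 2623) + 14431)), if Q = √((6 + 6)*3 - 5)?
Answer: 27281228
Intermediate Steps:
Q = √31 (Q = √(12*3 - 5) = √(36 - 5) = √31 ≈ 5.5678)
(10000 - 7023)*((4 + Q²)² + ((-9115 + 2623) + 14431)) = (10000 - 7023)*((4 + (√31)²)² + ((-9115 + 2623) + 14431)) = 2977*((4 + 31)² + (-6492 + 14431)) = 2977*(35² + 7939) = 2977*(1225 + 7939) = 2977*9164 = 27281228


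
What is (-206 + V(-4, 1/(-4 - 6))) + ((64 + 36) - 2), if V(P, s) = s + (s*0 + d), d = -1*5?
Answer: -1131/10 ≈ -113.10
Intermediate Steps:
d = -5
V(P, s) = -5 + s (V(P, s) = s + (s*0 - 5) = s + (0 - 5) = s - 5 = -5 + s)
(-206 + V(-4, 1/(-4 - 6))) + ((64 + 36) - 2) = (-206 + (-5 + 1/(-4 - 6))) + ((64 + 36) - 2) = (-206 + (-5 + 1/(-10))) + (100 - 2) = (-206 + (-5 - ⅒)) + 98 = (-206 - 51/10) + 98 = -2111/10 + 98 = -1131/10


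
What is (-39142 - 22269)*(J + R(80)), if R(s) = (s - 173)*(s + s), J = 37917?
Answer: -1414725207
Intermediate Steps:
R(s) = 2*s*(-173 + s) (R(s) = (-173 + s)*(2*s) = 2*s*(-173 + s))
(-39142 - 22269)*(J + R(80)) = (-39142 - 22269)*(37917 + 2*80*(-173 + 80)) = -61411*(37917 + 2*80*(-93)) = -61411*(37917 - 14880) = -61411*23037 = -1414725207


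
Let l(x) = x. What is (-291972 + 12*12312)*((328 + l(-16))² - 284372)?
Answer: 26974674384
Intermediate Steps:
(-291972 + 12*12312)*((328 + l(-16))² - 284372) = (-291972 + 12*12312)*((328 - 16)² - 284372) = (-291972 + 147744)*(312² - 284372) = -144228*(97344 - 284372) = -144228*(-187028) = 26974674384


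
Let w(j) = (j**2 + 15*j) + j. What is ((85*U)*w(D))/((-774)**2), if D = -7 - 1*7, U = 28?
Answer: -16660/149769 ≈ -0.11124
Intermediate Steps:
D = -14 (D = -7 - 7 = -14)
w(j) = j**2 + 16*j
((85*U)*w(D))/((-774)**2) = ((85*28)*(-14*(16 - 14)))/((-774)**2) = (2380*(-14*2))/599076 = (2380*(-28))*(1/599076) = -66640*1/599076 = -16660/149769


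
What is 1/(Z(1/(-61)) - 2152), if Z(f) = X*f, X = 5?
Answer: -61/131277 ≈ -0.00046467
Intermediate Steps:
Z(f) = 5*f
1/(Z(1/(-61)) - 2152) = 1/(5/(-61) - 2152) = 1/(5*(-1/61) - 2152) = 1/(-5/61 - 2152) = 1/(-131277/61) = -61/131277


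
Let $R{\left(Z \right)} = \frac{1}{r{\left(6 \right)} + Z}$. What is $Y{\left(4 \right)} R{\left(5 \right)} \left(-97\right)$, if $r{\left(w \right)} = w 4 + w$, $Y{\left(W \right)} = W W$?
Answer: $- \frac{1552}{35} \approx -44.343$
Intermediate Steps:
$Y{\left(W \right)} = W^{2}$
$r{\left(w \right)} = 5 w$ ($r{\left(w \right)} = 4 w + w = 5 w$)
$R{\left(Z \right)} = \frac{1}{30 + Z}$ ($R{\left(Z \right)} = \frac{1}{5 \cdot 6 + Z} = \frac{1}{30 + Z}$)
$Y{\left(4 \right)} R{\left(5 \right)} \left(-97\right) = \frac{4^{2}}{30 + 5} \left(-97\right) = \frac{16}{35} \left(-97\right) = - \frac{1552}{35}$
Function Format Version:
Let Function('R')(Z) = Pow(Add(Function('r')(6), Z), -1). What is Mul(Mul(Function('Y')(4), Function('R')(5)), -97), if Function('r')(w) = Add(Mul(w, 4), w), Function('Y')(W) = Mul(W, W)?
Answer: Rational(-1552, 35) ≈ -44.343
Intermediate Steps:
Function('Y')(W) = Pow(W, 2)
Function('r')(w) = Mul(5, w) (Function('r')(w) = Add(Mul(4, w), w) = Mul(5, w))
Function('R')(Z) = Pow(Add(30, Z), -1) (Function('R')(Z) = Pow(Add(Mul(5, 6), Z), -1) = Pow(Add(30, Z), -1))
Mul(Mul(Function('Y')(4), Function('R')(5)), -97) = Mul(Mul(Pow(4, 2), Pow(Add(30, 5), -1)), -97) = Mul(Mul(16, Pow(35, -1)), -97) = Mul(Mul(16, Rational(1, 35)), -97) = Mul(Rational(16, 35), -97) = Rational(-1552, 35)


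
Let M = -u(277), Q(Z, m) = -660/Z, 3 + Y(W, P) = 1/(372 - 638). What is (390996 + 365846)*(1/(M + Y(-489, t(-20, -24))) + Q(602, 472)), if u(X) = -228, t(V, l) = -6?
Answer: -14887160851568/18014549 ≈ -8.2640e+5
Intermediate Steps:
Y(W, P) = -799/266 (Y(W, P) = -3 + 1/(372 - 638) = -3 + 1/(-266) = -3 - 1/266 = -799/266)
M = 228 (M = -1*(-228) = 228)
(390996 + 365846)*(1/(M + Y(-489, t(-20, -24))) + Q(602, 472)) = (390996 + 365846)*(1/(228 - 799/266) - 660/602) = 756842*(1/(59849/266) - 660*1/602) = 756842*(266/59849 - 330/301) = 756842*(-19670104/18014549) = -14887160851568/18014549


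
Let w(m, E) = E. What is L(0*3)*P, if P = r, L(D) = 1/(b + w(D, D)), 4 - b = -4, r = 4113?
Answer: 4113/8 ≈ 514.13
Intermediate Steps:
b = 8 (b = 4 - 1*(-4) = 4 + 4 = 8)
L(D) = 1/(8 + D)
P = 4113
L(0*3)*P = 4113/(8 + 0*3) = 4113/(8 + 0) = 4113/8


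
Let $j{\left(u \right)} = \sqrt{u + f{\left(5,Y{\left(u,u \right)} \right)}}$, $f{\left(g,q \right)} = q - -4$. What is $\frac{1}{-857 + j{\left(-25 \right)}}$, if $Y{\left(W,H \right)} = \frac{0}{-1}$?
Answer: $- \frac{857}{734470} - \frac{i \sqrt{21}}{734470} \approx -0.0011668 - 6.2393 \cdot 10^{-6} i$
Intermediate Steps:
$Y{\left(W,H \right)} = 0$ ($Y{\left(W,H \right)} = 0 \left(-1\right) = 0$)
$f{\left(g,q \right)} = 4 + q$ ($f{\left(g,q \right)} = q + 4 = 4 + q$)
$j{\left(u \right)} = \sqrt{4 + u}$ ($j{\left(u \right)} = \sqrt{u + \left(4 + 0\right)} = \sqrt{u + 4} = \sqrt{4 + u}$)
$\frac{1}{-857 + j{\left(-25 \right)}} = \frac{1}{-857 + \sqrt{4 - 25}} = \frac{1}{-857 + \sqrt{-21}} = \frac{1}{-857 + i \sqrt{21}}$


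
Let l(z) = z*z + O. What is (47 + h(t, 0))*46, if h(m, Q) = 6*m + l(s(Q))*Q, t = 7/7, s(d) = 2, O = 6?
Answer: 2438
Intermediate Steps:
t = 1 (t = 7*(⅐) = 1)
l(z) = 6 + z² (l(z) = z*z + 6 = z² + 6 = 6 + z²)
h(m, Q) = 6*m + 10*Q (h(m, Q) = 6*m + (6 + 2²)*Q = 6*m + (6 + 4)*Q = 6*m + 10*Q)
(47 + h(t, 0))*46 = (47 + (6*1 + 10*0))*46 = (47 + (6 + 0))*46 = (47 + 6)*46 = 53*46 = 2438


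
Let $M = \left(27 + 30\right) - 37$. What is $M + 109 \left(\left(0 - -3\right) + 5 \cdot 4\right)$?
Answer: $2527$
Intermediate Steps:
$M = 20$ ($M = 57 - 37 = 20$)
$M + 109 \left(\left(0 - -3\right) + 5 \cdot 4\right) = 20 + 109 \left(\left(0 - -3\right) + 5 \cdot 4\right) = 20 + 109 \left(\left(0 + 3\right) + 20\right) = 20 + 109 \left(3 + 20\right) = 20 + 109 \cdot 23 = 20 + 2507 = 2527$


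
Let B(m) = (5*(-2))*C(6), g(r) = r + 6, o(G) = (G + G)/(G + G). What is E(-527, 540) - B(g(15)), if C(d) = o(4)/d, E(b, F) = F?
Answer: 1625/3 ≈ 541.67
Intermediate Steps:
o(G) = 1 (o(G) = (2*G)/((2*G)) = (2*G)*(1/(2*G)) = 1)
g(r) = 6 + r
C(d) = 1/d
B(m) = -5/3 (B(m) = (5*(-2))/6 = -10*⅙ = -5/3)
E(-527, 540) - B(g(15)) = 540 - 1*(-5/3) = 540 + 5/3 = 1625/3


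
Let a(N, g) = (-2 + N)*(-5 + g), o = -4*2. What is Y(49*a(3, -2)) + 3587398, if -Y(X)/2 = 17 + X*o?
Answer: 3581876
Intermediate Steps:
o = -8
a(N, g) = (-5 + g)*(-2 + N)
Y(X) = -34 + 16*X (Y(X) = -2*(17 + X*(-8)) = -2*(17 - 8*X) = -34 + 16*X)
Y(49*a(3, -2)) + 3587398 = (-34 + 16*(49*(10 - 5*3 - 2*(-2) + 3*(-2)))) + 3587398 = (-34 + 16*(49*(10 - 15 + 4 - 6))) + 3587398 = (-34 + 16*(49*(-7))) + 3587398 = (-34 + 16*(-343)) + 3587398 = (-34 - 5488) + 3587398 = -5522 + 3587398 = 3581876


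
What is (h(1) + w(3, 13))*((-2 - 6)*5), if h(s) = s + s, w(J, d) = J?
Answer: -200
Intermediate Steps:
h(s) = 2*s
(h(1) + w(3, 13))*((-2 - 6)*5) = (2*1 + 3)*((-2 - 6)*5) = (2 + 3)*(-8*5) = 5*(-40) = -200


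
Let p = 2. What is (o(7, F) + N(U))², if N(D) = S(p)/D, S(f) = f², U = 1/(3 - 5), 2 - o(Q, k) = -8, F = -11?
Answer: 4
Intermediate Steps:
o(Q, k) = 10 (o(Q, k) = 2 - 1*(-8) = 2 + 8 = 10)
U = -½ (U = 1/(-2) = -½ ≈ -0.50000)
N(D) = 4/D (N(D) = 2²/D = 4/D)
(o(7, F) + N(U))² = (10 + 4/(-½))² = (10 + 4*(-2))² = (10 - 8)² = 2² = 4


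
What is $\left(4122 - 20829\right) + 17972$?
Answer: $1265$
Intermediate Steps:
$\left(4122 - 20829\right) + 17972 = -16707 + 17972 = 1265$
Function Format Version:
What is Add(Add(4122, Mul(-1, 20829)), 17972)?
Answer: 1265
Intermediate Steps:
Add(Add(4122, Mul(-1, 20829)), 17972) = Add(Add(4122, -20829), 17972) = Add(-16707, 17972) = 1265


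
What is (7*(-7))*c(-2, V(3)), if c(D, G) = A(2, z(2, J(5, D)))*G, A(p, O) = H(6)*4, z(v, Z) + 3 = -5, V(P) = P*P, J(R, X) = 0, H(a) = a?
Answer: -10584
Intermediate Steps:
V(P) = P**2
z(v, Z) = -8 (z(v, Z) = -3 - 5 = -8)
A(p, O) = 24 (A(p, O) = 6*4 = 24)
c(D, G) = 24*G
(7*(-7))*c(-2, V(3)) = (7*(-7))*(24*3**2) = -1176*9 = -49*216 = -10584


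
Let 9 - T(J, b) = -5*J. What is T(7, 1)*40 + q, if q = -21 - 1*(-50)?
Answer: 1789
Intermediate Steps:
T(J, b) = 9 + 5*J (T(J, b) = 9 - (-5)*J = 9 + 5*J)
q = 29 (q = -21 + 50 = 29)
T(7, 1)*40 + q = (9 + 5*7)*40 + 29 = (9 + 35)*40 + 29 = 44*40 + 29 = 1760 + 29 = 1789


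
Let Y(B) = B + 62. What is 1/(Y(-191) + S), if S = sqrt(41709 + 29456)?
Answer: 3/1268 + sqrt(71165)/54524 ≈ 0.0072586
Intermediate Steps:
Y(B) = 62 + B
S = sqrt(71165) ≈ 266.77
1/(Y(-191) + S) = 1/((62 - 191) + sqrt(71165)) = 1/(-129 + sqrt(71165))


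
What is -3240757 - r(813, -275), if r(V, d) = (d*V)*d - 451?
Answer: -64723431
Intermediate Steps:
r(V, d) = -451 + V*d² (r(V, d) = (V*d)*d - 451 = V*d² - 451 = -451 + V*d²)
-3240757 - r(813, -275) = -3240757 - (-451 + 813*(-275)²) = -3240757 - (-451 + 813*75625) = -3240757 - (-451 + 61483125) = -3240757 - 1*61482674 = -3240757 - 61482674 = -64723431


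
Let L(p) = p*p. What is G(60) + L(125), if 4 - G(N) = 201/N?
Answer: 312513/20 ≈ 15626.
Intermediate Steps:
G(N) = 4 - 201/N
L(p) = p²
G(60) + L(125) = (4 - 201/60) + 125² = (4 - 201*1/60) + 15625 = (4 - 67/20) + 15625 = 13/20 + 15625 = 312513/20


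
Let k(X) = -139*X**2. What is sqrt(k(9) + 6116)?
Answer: I*sqrt(5143) ≈ 71.715*I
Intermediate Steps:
sqrt(k(9) + 6116) = sqrt(-139*9**2 + 6116) = sqrt(-139*81 + 6116) = sqrt(-11259 + 6116) = sqrt(-5143) = I*sqrt(5143)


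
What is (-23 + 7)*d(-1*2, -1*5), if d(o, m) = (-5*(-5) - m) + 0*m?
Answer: -480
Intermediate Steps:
d(o, m) = 25 - m (d(o, m) = (25 - m) + 0 = 25 - m)
(-23 + 7)*d(-1*2, -1*5) = (-23 + 7)*(25 - (-1)*5) = -16*(25 - 1*(-5)) = -16*(25 + 5) = -16*30 = -480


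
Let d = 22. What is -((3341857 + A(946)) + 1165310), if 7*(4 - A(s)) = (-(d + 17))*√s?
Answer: -4507171 - 39*√946/7 ≈ -4.5073e+6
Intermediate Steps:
A(s) = 4 + 39*√s/7 (A(s) = 4 - (-(22 + 17))*√s/7 = 4 - (-1*39)*√s/7 = 4 - (-39)*√s/7 = 4 + 39*√s/7)
-((3341857 + A(946)) + 1165310) = -((3341857 + (4 + 39*√946/7)) + 1165310) = -((3341861 + 39*√946/7) + 1165310) = -(4507171 + 39*√946/7) = -4507171 - 39*√946/7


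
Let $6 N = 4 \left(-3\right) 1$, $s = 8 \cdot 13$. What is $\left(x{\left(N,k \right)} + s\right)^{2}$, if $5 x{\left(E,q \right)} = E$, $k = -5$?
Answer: $\frac{268324}{25} \approx 10733.0$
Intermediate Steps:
$s = 104$
$N = -2$ ($N = \frac{4 \left(-3\right) 1}{6} = \frac{\left(-12\right) 1}{6} = \frac{1}{6} \left(-12\right) = -2$)
$x{\left(E,q \right)} = \frac{E}{5}$
$\left(x{\left(N,k \right)} + s\right)^{2} = \left(\frac{1}{5} \left(-2\right) + 104\right)^{2} = \left(- \frac{2}{5} + 104\right)^{2} = \left(\frac{518}{5}\right)^{2} = \frac{268324}{25}$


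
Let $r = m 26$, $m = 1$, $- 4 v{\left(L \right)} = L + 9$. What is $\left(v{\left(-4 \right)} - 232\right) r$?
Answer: $- \frac{12129}{2} \approx -6064.5$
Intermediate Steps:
$v{\left(L \right)} = - \frac{9}{4} - \frac{L}{4}$ ($v{\left(L \right)} = - \frac{L + 9}{4} = - \frac{9 + L}{4} = - \frac{9}{4} - \frac{L}{4}$)
$r = 26$ ($r = 1 \cdot 26 = 26$)
$\left(v{\left(-4 \right)} - 232\right) r = \left(\left(- \frac{9}{4} - -1\right) - 232\right) 26 = \left(\left(- \frac{9}{4} + 1\right) - 232\right) 26 = \left(- \frac{5}{4} - 232\right) 26 = \left(- \frac{933}{4}\right) 26 = - \frac{12129}{2}$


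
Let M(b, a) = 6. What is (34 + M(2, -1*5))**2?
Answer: 1600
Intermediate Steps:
(34 + M(2, -1*5))**2 = (34 + 6)**2 = 40**2 = 1600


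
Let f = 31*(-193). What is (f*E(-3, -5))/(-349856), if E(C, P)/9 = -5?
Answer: -269235/349856 ≈ -0.76956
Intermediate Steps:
E(C, P) = -45 (E(C, P) = 9*(-5) = -45)
f = -5983
(f*E(-3, -5))/(-349856) = -5983*(-45)/(-349856) = 269235*(-1/349856) = -269235/349856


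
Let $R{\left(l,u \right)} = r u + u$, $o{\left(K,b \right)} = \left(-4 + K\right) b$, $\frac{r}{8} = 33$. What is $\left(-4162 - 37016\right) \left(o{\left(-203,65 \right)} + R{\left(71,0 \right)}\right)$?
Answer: $554049990$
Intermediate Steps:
$r = 264$ ($r = 8 \cdot 33 = 264$)
$o{\left(K,b \right)} = b \left(-4 + K\right)$
$R{\left(l,u \right)} = 265 u$ ($R{\left(l,u \right)} = 264 u + u = 265 u$)
$\left(-4162 - 37016\right) \left(o{\left(-203,65 \right)} + R{\left(71,0 \right)}\right) = \left(-4162 - 37016\right) \left(65 \left(-4 - 203\right) + 265 \cdot 0\right) = - 41178 \left(65 \left(-207\right) + 0\right) = - 41178 \left(-13455 + 0\right) = \left(-41178\right) \left(-13455\right) = 554049990$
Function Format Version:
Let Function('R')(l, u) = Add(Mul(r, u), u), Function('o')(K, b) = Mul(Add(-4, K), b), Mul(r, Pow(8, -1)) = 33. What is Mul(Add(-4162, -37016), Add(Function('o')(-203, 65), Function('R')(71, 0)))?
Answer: 554049990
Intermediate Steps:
r = 264 (r = Mul(8, 33) = 264)
Function('o')(K, b) = Mul(b, Add(-4, K))
Function('R')(l, u) = Mul(265, u) (Function('R')(l, u) = Add(Mul(264, u), u) = Mul(265, u))
Mul(Add(-4162, -37016), Add(Function('o')(-203, 65), Function('R')(71, 0))) = Mul(Add(-4162, -37016), Add(Mul(65, Add(-4, -203)), Mul(265, 0))) = Mul(-41178, Add(Mul(65, -207), 0)) = Mul(-41178, Add(-13455, 0)) = Mul(-41178, -13455) = 554049990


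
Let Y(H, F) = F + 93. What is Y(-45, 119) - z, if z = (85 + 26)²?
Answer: -12109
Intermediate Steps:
Y(H, F) = 93 + F
z = 12321 (z = 111² = 12321)
Y(-45, 119) - z = (93 + 119) - 1*12321 = 212 - 12321 = -12109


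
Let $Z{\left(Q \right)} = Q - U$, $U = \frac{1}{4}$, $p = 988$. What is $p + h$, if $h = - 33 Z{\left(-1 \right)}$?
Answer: $\frac{4117}{4} \approx 1029.3$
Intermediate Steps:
$U = \frac{1}{4} \approx 0.25$
$Z{\left(Q \right)} = - \frac{1}{4} + Q$ ($Z{\left(Q \right)} = Q - \frac{1}{4} = - \frac{1}{4} + Q$)
$h = \frac{165}{4}$ ($h = - 33 \left(- \frac{1}{4} - 1\right) = \left(-33\right) \left(- \frac{5}{4}\right) = \frac{165}{4} \approx 41.25$)
$p + h = 988 + \frac{165}{4} = \frac{4117}{4}$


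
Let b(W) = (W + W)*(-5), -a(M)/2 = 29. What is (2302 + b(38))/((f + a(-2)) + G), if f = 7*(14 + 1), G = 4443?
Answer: 961/2245 ≈ 0.42806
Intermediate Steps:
f = 105 (f = 7*15 = 105)
a(M) = -58 (a(M) = -2*29 = -58)
b(W) = -10*W (b(W) = (2*W)*(-5) = -10*W)
(2302 + b(38))/((f + a(-2)) + G) = (2302 - 10*38)/((105 - 58) + 4443) = (2302 - 380)/(47 + 4443) = 1922/4490 = 1922*(1/4490) = 961/2245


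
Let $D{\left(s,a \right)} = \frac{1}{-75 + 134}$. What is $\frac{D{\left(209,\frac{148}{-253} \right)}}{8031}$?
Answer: $\frac{1}{473829} \approx 2.1105 \cdot 10^{-6}$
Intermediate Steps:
$D{\left(s,a \right)} = \frac{1}{59}$
$\frac{D{\left(209,\frac{148}{-253} \right)}}{8031} = \frac{1}{59 \cdot 8031} = \frac{1}{59} \cdot \frac{1}{8031} = \frac{1}{473829}$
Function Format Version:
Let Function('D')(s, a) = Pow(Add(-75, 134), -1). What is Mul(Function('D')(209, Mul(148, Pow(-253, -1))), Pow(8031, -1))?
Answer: Rational(1, 473829) ≈ 2.1105e-6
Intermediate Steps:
Function('D')(s, a) = Rational(1, 59) (Function('D')(s, a) = Pow(59, -1) = Rational(1, 59))
Mul(Function('D')(209, Mul(148, Pow(-253, -1))), Pow(8031, -1)) = Mul(Rational(1, 59), Pow(8031, -1)) = Mul(Rational(1, 59), Rational(1, 8031)) = Rational(1, 473829)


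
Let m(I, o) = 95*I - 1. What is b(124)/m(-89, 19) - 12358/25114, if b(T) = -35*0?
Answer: -6179/12557 ≈ -0.49208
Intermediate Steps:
b(T) = 0
m(I, o) = -1 + 95*I
b(124)/m(-89, 19) - 12358/25114 = 0/(-1 + 95*(-89)) - 12358/25114 = 0/(-1 - 8455) - 12358*1/25114 = 0/(-8456) - 6179/12557 = 0*(-1/8456) - 6179/12557 = 0 - 6179/12557 = -6179/12557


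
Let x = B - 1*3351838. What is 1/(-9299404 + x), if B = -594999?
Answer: -1/13246241 ≈ -7.5493e-8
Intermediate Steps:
x = -3946837 (x = -594999 - 1*3351838 = -594999 - 3351838 = -3946837)
1/(-9299404 + x) = 1/(-9299404 - 3946837) = 1/(-13246241) = -1/13246241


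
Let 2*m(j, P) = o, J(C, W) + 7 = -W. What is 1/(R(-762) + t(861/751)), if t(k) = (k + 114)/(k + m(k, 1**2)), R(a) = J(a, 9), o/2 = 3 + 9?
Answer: -3291/23831 ≈ -0.13810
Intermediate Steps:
J(C, W) = -7 - W
o = 24 (o = 2*(3 + 9) = 2*12 = 24)
R(a) = -16 (R(a) = -7 - 1*9 = -7 - 9 = -16)
m(j, P) = 12 (m(j, P) = (1/2)*24 = 12)
t(k) = (114 + k)/(12 + k) (t(k) = (k + 114)/(k + 12) = (114 + k)/(12 + k))
1/(R(-762) + t(861/751)) = 1/(-16 + (114 + 861/751)/(12 + 861/751)) = 1/(-16 + (86475/751)/(9873/751)) = 1/(-16 + (751/9873)*(86475/751)) = 1/(-16 + 28825/3291) = 1/(-23831/3291) = -3291/23831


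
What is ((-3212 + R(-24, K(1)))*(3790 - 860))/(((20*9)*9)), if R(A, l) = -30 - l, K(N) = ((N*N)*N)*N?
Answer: -316733/54 ≈ -5865.4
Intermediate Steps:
K(N) = N⁴ (K(N) = (N²*N)*N = N³*N = N⁴)
((-3212 + R(-24, K(1)))*(3790 - 860))/(((20*9)*9)) = ((-3212 + (-30 - 1*1⁴))*(3790 - 860))/(((20*9)*9)) = ((-3212 + (-30 - 1*1))*2930)/((180*9)) = ((-3212 + (-30 - 1))*2930)/1620 = ((-3212 - 31)*2930)*(1/1620) = -3243*2930*(1/1620) = -9501990*1/1620 = -316733/54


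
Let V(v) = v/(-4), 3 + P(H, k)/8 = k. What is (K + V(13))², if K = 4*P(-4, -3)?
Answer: 609961/16 ≈ 38123.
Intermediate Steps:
P(H, k) = -24 + 8*k
V(v) = -v/4 (V(v) = v*(-¼) = -v/4)
K = -192 (K = 4*(-24 + 8*(-3)) = 4*(-24 - 24) = 4*(-48) = -192)
(K + V(13))² = (-192 - ¼*13)² = (-192 - 13/4)² = (-781/4)² = 609961/16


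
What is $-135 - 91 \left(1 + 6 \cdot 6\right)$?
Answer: $-3502$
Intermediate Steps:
$-135 - 91 \left(1 + 6 \cdot 6\right) = -135 - 91 \left(1 + 36\right) = -135 - 3367 = -3502$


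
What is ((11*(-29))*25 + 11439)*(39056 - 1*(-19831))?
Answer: 203984568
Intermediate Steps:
((11*(-29))*25 + 11439)*(39056 - 1*(-19831)) = (-319*25 + 11439)*(39056 + 19831) = (-7975 + 11439)*58887 = 3464*58887 = 203984568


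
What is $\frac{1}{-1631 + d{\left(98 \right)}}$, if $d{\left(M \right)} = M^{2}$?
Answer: $\frac{1}{7973} \approx 0.00012542$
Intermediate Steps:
$\frac{1}{-1631 + d{\left(98 \right)}} = \frac{1}{-1631 + 98^{2}} = \frac{1}{-1631 + 9604} = \frac{1}{7973}$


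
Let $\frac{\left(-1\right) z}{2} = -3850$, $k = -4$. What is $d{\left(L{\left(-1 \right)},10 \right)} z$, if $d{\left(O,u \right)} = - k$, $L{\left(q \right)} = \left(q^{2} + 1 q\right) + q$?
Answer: $30800$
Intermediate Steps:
$L{\left(q \right)} = q^{2} + 2 q$ ($L{\left(q \right)} = \left(q^{2} + q\right) + q = \left(q + q^{2}\right) + q = q^{2} + 2 q$)
$d{\left(O,u \right)} = 4$ ($d{\left(O,u \right)} = \left(-1\right) \left(-4\right) = 4$)
$z = 7700$ ($z = \left(-2\right) \left(-3850\right) = 7700$)
$d{\left(L{\left(-1 \right)},10 \right)} z = 4 \cdot 7700 = 30800$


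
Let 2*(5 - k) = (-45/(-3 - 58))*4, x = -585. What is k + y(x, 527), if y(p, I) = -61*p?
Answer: 2177000/61 ≈ 35689.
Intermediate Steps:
k = 215/61 (k = 5 - -45/(-3 - 58)*4/2 = 5 - -45/(-61)*4/2 = 5 - (-1/61*(-45))*4/2 = 5 - 45*4/122 = 5 - ½*180/61 = 5 - 90/61 = 215/61 ≈ 3.5246)
k + y(x, 527) = 215/61 - 61*(-585) = 215/61 + 35685 = 2177000/61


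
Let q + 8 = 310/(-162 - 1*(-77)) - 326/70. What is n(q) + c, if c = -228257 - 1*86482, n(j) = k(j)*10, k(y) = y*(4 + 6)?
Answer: -37647961/119 ≈ -3.1637e+5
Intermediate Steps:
q = -9701/595 (q = -8 + (310/(-162 - 1*(-77)) - 326/70) = -8 + (310/(-162 + 77) - 326*1/70) = -8 + (310/(-85) - 163/35) = -8 + (310*(-1/85) - 163/35) = -8 + (-62/17 - 163/35) = -8 - 4941/595 = -9701/595 ≈ -16.304)
k(y) = 10*y (k(y) = y*10 = 10*y)
n(j) = 100*j (n(j) = (10*j)*10 = 100*j)
c = -314739 (c = -228257 - 86482 = -314739)
n(q) + c = 100*(-9701/595) - 314739 = -194020/119 - 314739 = -37647961/119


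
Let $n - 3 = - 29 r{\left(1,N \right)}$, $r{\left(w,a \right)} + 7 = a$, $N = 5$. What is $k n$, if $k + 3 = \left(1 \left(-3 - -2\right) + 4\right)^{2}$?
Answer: $366$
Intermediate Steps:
$r{\left(w,a \right)} = -7 + a$
$n = 61$ ($n = 3 - 29 \left(-7 + 5\right) = 3 - -58 = 3 + 58 = 61$)
$k = 6$ ($k = -3 + \left(1 \left(-3 - -2\right) + 4\right)^{2} = -3 + \left(1 \left(-3 + 2\right) + 4\right)^{2} = -3 + \left(1 \left(-1\right) + 4\right)^{2} = -3 + \left(-1 + 4\right)^{2} = -3 + 3^{2} = -3 + 9 = 6$)
$k n = 6 \cdot 61 = 366$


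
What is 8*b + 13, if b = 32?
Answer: 269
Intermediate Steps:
8*b + 13 = 8*32 + 13 = 256 + 13 = 269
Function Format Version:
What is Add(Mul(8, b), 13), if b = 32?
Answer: 269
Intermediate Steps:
Add(Mul(8, b), 13) = Add(Mul(8, 32), 13) = Add(256, 13) = 269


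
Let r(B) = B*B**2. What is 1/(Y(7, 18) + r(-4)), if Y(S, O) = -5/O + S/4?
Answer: -36/2251 ≈ -0.015993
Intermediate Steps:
Y(S, O) = -5/O + S/4 (Y(S, O) = -5/O + S*(1/4) = -5/O + S/4)
r(B) = B**3
1/(Y(7, 18) + r(-4)) = 1/((-5/18 + (1/4)*7) + (-4)**3) = 1/((-5*1/18 + 7/4) - 64) = 1/((-5/18 + 7/4) - 64) = 1/(53/36 - 64) = 1/(-2251/36) = -36/2251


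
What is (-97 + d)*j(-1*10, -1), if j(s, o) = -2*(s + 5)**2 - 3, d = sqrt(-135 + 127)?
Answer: 5141 - 106*I*sqrt(2) ≈ 5141.0 - 149.91*I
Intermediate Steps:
d = 2*I*sqrt(2) (d = sqrt(-8) = 2*I*sqrt(2) ≈ 2.8284*I)
j(s, o) = -3 - 2*(5 + s)**2 (j(s, o) = -2*(5 + s)**2 - 3 = -3 - 2*(5 + s)**2)
(-97 + d)*j(-1*10, -1) = (-97 + 2*I*sqrt(2))*(-3 - 2*(5 - 1*10)**2) = (-97 + 2*I*sqrt(2))*(-3 - 2*(5 - 10)**2) = (-97 + 2*I*sqrt(2))*(-3 - 2*(-5)**2) = (-97 + 2*I*sqrt(2))*(-3 - 2*25) = (-97 + 2*I*sqrt(2))*(-3 - 50) = (-97 + 2*I*sqrt(2))*(-53) = 5141 - 106*I*sqrt(2)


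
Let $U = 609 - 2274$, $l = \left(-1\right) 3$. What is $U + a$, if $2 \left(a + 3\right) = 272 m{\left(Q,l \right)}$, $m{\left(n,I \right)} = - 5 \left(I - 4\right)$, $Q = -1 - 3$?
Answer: $3092$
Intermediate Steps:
$Q = -4$ ($Q = -1 - 3 = -4$)
$l = -3$
$m{\left(n,I \right)} = 20 - 5 I$ ($m{\left(n,I \right)} = - 5 \left(-4 + I\right) = 20 - 5 I$)
$U = -1665$
$a = 4757$ ($a = -3 + \frac{272 \left(20 - -15\right)}{2} = -3 + \frac{272 \left(20 + 15\right)}{2} = -3 + \frac{272 \cdot 35}{2} = -3 + \frac{1}{2} \cdot 9520 = -3 + 4760 = 4757$)
$U + a = -1665 + 4757 = 3092$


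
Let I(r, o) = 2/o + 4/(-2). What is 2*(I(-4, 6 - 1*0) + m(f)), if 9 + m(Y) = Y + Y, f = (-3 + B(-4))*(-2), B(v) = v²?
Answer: -376/3 ≈ -125.33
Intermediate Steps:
I(r, o) = -2 + 2/o (I(r, o) = 2/o + 4*(-½) = 2/o - 2 = -2 + 2/o)
f = -26 (f = (-3 + (-4)²)*(-2) = (-3 + 16)*(-2) = 13*(-2) = -26)
m(Y) = -9 + 2*Y (m(Y) = -9 + (Y + Y) = -9 + 2*Y)
2*(I(-4, 6 - 1*0) + m(f)) = 2*((-2 + 2/(6 - 1*0)) + (-9 + 2*(-26))) = 2*((-2 + 2/(6 + 0)) + (-9 - 52)) = 2*((-2 + 2/6) - 61) = 2*((-2 + 2*(⅙)) - 61) = 2*((-2 + ⅓) - 61) = 2*(-5/3 - 61) = 2*(-188/3) = -376/3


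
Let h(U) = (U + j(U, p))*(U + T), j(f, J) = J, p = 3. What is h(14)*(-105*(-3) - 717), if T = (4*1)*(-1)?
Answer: -68340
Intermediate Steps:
T = -4 (T = 4*(-1) = -4)
h(U) = (-4 + U)*(3 + U) (h(U) = (U + 3)*(U - 4) = (3 + U)*(-4 + U) = (-4 + U)*(3 + U))
h(14)*(-105*(-3) - 717) = (-12 + 14² - 1*14)*(-105*(-3) - 717) = (-12 + 196 - 14)*(315 - 717) = 170*(-402) = -68340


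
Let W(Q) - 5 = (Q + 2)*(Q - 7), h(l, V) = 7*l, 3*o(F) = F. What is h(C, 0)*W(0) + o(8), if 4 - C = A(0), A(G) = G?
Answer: -748/3 ≈ -249.33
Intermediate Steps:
o(F) = F/3
C = 4 (C = 4 - 1*0 = 4 + 0 = 4)
W(Q) = 5 + (-7 + Q)*(2 + Q) (W(Q) = 5 + (Q + 2)*(Q - 7) = 5 + (2 + Q)*(-7 + Q) = 5 + (-7 + Q)*(2 + Q))
h(C, 0)*W(0) + o(8) = (7*4)*(-9 + 0² - 5*0) + (⅓)*8 = 28*(-9 + 0 + 0) + 8/3 = 28*(-9) + 8/3 = -252 + 8/3 = -748/3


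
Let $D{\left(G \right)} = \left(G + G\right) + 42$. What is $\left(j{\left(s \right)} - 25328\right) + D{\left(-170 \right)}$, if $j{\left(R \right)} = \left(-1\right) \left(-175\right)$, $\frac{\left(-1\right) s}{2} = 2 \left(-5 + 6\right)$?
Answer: $-25451$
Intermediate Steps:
$s = -4$ ($s = - 2 \cdot 2 \left(-5 + 6\right) = - 2 \cdot 2 \cdot 1 = \left(-2\right) 2 = -4$)
$D{\left(G \right)} = 42 + 2 G$ ($D{\left(G \right)} = 2 G + 42 = 42 + 2 G$)
$j{\left(R \right)} = 175$
$\left(j{\left(s \right)} - 25328\right) + D{\left(-170 \right)} = \left(175 - 25328\right) + \left(42 + 2 \left(-170\right)\right) = -25153 + \left(42 - 340\right) = -25153 - 298 = -25451$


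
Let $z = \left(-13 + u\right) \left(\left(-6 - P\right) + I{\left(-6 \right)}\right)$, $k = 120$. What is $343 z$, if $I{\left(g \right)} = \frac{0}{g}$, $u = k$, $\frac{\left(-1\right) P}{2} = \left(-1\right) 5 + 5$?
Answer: $-220206$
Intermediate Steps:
$P = 0$ ($P = - 2 \left(\left(-1\right) 5 + 5\right) = - 2 \left(-5 + 5\right) = \left(-2\right) 0 = 0$)
$u = 120$
$I{\left(g \right)} = 0$
$z = -642$ ($z = \left(-13 + 120\right) \left(\left(-6 - 0\right) + 0\right) = 107 \left(\left(-6 + 0\right) + 0\right) = 107 \left(-6 + 0\right) = 107 \left(-6\right) = -642$)
$343 z = 343 \left(-642\right) = -220206$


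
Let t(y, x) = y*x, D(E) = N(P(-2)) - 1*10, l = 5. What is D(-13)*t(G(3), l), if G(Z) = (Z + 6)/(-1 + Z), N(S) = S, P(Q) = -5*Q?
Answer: 0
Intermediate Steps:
G(Z) = (6 + Z)/(-1 + Z)
D(E) = 0 (D(E) = -5*(-2) - 1*10 = 10 - 10 = 0)
t(y, x) = x*y
D(-13)*t(G(3), l) = 0*(5*((6 + 3)/(-1 + 3))) = 0*(5*(9/2)) = 0*(45/2) = 0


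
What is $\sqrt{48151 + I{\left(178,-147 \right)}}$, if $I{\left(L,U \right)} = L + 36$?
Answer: $\sqrt{48365} \approx 219.92$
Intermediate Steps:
$I{\left(L,U \right)} = 36 + L$
$\sqrt{48151 + I{\left(178,-147 \right)}} = \sqrt{48151 + \left(36 + 178\right)} = \sqrt{48151 + 214} = \sqrt{48365}$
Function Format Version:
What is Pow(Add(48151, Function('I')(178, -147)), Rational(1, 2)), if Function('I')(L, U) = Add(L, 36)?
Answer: Pow(48365, Rational(1, 2)) ≈ 219.92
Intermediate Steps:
Function('I')(L, U) = Add(36, L)
Pow(Add(48151, Function('I')(178, -147)), Rational(1, 2)) = Pow(Add(48151, Add(36, 178)), Rational(1, 2)) = Pow(Add(48151, 214), Rational(1, 2)) = Pow(48365, Rational(1, 2))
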